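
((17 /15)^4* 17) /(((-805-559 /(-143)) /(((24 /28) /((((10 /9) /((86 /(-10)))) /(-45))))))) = -2014777083 /192762500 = -10.45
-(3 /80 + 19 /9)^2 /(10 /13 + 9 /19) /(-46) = 591122623 /7320844800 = 0.08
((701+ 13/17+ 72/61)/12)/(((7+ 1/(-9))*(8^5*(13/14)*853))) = 7654017/23362147647488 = 0.00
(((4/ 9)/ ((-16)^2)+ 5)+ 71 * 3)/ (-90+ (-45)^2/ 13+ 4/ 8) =1632397/ 496224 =3.29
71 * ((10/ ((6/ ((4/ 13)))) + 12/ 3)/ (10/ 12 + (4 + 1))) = 54.93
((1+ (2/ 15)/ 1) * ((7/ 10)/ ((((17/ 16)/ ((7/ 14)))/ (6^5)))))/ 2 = 36288/ 25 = 1451.52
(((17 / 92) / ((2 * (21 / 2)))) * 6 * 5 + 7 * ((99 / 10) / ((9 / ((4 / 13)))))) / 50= 55113 / 1046500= 0.05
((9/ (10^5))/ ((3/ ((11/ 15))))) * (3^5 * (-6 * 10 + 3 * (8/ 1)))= -24057/ 125000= -0.19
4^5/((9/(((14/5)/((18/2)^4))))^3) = 2809856/25736391511831125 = 0.00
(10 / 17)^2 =100 / 289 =0.35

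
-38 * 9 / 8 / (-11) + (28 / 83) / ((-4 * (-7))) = 14237 / 3652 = 3.90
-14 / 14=-1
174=174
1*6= 6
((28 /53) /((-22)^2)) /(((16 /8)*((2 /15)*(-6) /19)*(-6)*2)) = 665 /615648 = 0.00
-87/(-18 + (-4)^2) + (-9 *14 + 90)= 15/2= 7.50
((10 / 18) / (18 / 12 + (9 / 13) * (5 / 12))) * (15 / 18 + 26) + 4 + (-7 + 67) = 181634 / 2511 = 72.34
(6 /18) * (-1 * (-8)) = 8 /3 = 2.67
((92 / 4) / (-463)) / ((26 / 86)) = -989 / 6019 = -0.16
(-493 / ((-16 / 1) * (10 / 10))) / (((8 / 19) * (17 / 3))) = 12.91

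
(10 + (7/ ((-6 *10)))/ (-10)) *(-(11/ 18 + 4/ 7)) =-895043/ 75600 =-11.84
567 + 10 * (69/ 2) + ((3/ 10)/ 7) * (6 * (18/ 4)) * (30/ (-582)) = 1238415/ 1358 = 911.94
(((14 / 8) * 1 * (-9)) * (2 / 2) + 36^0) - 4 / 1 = -75 / 4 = -18.75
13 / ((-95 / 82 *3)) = -1066 / 285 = -3.74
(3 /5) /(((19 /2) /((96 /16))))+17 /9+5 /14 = 31421 /11970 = 2.62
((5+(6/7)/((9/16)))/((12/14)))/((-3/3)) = -137/18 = -7.61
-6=-6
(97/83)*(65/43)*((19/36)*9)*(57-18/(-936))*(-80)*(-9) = 1229511375/3569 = 344497.44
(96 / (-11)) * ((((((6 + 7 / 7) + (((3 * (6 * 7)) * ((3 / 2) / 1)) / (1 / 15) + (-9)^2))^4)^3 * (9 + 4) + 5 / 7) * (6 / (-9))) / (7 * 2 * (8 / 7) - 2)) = 1132758044087714962978399417115625633485210112 / 539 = 2101591918530083419254915000000000000000000.00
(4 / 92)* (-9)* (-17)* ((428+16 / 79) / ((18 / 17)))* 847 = 4140259662 / 1817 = 2278623.92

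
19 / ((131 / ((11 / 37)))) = 0.04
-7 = -7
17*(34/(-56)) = -289/28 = -10.32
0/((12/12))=0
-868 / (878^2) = -0.00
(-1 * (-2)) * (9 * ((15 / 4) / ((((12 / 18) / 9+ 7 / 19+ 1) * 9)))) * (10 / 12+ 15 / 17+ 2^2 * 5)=112.91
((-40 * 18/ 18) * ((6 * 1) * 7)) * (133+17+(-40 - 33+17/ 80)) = -129717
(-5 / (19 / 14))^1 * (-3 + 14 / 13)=1750 / 247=7.09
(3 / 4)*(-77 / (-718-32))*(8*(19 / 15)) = 1463 / 1875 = 0.78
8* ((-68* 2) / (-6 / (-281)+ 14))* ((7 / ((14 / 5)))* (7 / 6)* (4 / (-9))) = 535024 / 5319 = 100.59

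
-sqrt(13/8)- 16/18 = -sqrt(26)/4- 8/9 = -2.16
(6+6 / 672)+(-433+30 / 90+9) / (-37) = 217055 / 12432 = 17.46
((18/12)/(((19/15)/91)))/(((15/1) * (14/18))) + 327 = 12777/38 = 336.24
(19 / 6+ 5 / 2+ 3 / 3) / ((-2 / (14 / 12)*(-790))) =7 / 1422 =0.00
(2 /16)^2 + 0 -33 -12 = -2879 /64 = -44.98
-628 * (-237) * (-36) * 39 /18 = -11609208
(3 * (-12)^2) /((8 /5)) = 270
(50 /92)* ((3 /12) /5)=5 /184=0.03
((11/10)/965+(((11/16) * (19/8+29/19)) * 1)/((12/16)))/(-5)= -31483507/44004000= -0.72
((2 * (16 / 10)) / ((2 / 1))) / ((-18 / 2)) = -8 / 45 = -0.18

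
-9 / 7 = -1.29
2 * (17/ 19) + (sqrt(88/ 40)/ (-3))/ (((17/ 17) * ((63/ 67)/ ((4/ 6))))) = 34/ 19-134 * sqrt(55)/ 2835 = 1.44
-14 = -14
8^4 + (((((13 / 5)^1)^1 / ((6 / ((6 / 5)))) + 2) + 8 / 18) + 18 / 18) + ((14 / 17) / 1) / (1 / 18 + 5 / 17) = 4102.32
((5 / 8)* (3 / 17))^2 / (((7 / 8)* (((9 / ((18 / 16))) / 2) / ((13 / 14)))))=0.00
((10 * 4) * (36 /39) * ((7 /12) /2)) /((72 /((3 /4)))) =35 /312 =0.11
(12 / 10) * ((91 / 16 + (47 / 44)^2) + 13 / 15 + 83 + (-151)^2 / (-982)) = 240529847 / 2970550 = 80.97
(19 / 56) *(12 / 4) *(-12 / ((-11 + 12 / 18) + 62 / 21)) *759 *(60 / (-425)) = -2336202 / 13175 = -177.32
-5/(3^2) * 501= -835/3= -278.33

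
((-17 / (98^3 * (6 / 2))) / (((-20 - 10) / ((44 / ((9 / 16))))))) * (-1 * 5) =-748 / 9529569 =-0.00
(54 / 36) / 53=3 / 106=0.03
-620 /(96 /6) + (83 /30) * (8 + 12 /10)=-3989 /300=-13.30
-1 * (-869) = 869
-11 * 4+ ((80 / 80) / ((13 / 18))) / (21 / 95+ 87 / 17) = -272373 / 6227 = -43.74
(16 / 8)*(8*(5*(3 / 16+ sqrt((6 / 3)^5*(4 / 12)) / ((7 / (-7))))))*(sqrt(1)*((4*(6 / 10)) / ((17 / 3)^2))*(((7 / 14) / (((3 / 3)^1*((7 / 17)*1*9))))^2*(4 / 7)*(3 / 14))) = 6 / 2401 - 128*sqrt(6) / 7203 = -0.04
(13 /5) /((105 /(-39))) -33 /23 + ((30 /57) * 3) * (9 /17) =-2034076 /1300075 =-1.56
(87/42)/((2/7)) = 29/4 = 7.25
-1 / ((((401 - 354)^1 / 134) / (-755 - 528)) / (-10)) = -1719220 / 47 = -36579.15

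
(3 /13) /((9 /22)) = 22 /39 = 0.56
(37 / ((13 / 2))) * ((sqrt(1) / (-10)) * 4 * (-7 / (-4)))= -259 / 65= -3.98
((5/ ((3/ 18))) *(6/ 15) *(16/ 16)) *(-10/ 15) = -8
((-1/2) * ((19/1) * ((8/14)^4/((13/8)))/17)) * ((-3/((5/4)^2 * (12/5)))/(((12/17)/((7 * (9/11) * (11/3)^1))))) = 19456/22295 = 0.87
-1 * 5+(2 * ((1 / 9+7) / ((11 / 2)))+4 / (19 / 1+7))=-2909 / 1287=-2.26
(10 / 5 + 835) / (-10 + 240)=3.64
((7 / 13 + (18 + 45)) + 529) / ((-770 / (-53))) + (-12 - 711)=-6828971 / 10010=-682.21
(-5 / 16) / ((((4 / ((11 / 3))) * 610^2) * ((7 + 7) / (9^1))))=-33 / 66680320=-0.00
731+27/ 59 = 43156/ 59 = 731.46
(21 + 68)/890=1/10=0.10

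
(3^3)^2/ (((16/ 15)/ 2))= 10935/ 8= 1366.88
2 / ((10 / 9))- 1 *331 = -1646 / 5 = -329.20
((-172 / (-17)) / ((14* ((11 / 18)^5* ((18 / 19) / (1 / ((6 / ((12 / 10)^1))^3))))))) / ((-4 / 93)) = -3988090728 / 2395633625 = -1.66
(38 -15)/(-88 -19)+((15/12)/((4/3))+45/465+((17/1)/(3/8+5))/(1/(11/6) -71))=44183073/57052400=0.77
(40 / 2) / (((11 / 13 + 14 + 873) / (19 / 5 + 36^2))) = 168974 / 5771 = 29.28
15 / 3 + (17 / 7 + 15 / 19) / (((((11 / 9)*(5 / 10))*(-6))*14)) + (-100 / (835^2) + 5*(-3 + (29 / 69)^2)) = -12482395750067 / 1359795156489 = -9.18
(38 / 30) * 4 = 76 / 15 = 5.07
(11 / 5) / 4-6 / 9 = -7 / 60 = -0.12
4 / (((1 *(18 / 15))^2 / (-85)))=-2125 / 9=-236.11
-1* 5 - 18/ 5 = -43/ 5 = -8.60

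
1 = 1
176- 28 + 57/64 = 9529/64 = 148.89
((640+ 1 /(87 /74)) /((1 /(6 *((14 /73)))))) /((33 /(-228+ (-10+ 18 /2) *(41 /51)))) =-18216615928 /3562911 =-5112.85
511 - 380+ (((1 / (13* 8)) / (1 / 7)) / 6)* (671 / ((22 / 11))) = 168185 / 1248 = 134.76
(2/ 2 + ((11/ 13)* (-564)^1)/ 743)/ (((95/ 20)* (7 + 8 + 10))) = 0.00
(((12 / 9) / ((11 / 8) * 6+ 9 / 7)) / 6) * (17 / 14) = 68 / 2403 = 0.03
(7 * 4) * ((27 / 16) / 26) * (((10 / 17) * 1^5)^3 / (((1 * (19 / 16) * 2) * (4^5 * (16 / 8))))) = 23625 / 310658816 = 0.00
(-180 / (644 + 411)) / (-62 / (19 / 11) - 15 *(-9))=-684 / 397313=-0.00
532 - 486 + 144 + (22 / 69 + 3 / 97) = 1274011 / 6693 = 190.35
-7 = -7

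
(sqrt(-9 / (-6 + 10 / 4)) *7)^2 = 126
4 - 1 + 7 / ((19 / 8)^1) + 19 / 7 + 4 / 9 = 9.11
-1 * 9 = -9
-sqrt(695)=-26.36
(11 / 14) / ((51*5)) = 0.00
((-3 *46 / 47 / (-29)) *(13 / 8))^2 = 804609 / 29724304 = 0.03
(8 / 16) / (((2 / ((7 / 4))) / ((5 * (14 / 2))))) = 245 / 16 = 15.31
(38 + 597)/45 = 127/9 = 14.11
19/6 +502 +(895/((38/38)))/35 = 530.74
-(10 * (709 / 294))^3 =-44550103625 / 3176523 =-14024.80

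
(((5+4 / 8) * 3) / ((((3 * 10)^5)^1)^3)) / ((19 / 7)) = 77 / 181752822000000000000000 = 0.00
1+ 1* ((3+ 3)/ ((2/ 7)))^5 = 4084102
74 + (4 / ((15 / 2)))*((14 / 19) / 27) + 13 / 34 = 19464463 / 261630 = 74.40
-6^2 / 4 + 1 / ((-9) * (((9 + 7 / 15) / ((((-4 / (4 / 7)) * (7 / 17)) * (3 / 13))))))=-282193 / 31382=-8.99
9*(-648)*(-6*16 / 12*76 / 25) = 3545856 / 25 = 141834.24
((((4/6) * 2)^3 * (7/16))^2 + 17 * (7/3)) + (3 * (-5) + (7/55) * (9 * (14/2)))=1353619/40095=33.76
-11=-11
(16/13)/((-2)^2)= 4/13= 0.31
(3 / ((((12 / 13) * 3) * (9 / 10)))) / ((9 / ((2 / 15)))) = 0.02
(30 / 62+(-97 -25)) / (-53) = 2.29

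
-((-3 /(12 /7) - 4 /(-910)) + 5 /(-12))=5903 /2730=2.16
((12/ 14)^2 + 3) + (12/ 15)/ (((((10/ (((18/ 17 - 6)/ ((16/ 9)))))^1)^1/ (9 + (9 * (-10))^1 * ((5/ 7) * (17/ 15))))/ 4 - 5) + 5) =1260537/ 20825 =60.53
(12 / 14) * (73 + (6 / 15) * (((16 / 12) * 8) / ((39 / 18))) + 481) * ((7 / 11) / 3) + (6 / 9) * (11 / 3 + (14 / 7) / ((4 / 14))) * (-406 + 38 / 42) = -375620156 / 135135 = -2779.59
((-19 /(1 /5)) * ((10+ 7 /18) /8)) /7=-17765 /1008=-17.62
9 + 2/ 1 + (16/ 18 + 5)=152/ 9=16.89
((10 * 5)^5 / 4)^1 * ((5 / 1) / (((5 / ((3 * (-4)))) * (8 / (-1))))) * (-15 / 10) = -175781250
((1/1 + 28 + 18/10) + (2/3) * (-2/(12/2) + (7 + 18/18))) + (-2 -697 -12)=-30379/45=-675.09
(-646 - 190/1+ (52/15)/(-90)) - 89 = -624401/675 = -925.04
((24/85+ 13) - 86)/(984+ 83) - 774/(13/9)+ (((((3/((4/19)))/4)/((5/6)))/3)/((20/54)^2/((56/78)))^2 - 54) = -42217871002877/76637275000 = -550.88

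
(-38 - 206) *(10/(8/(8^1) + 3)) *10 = -6100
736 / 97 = 7.59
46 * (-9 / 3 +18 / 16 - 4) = -270.25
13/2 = 6.50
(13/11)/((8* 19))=13/1672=0.01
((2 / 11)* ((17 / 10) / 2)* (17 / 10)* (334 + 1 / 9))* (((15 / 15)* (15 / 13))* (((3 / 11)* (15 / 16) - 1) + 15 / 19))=131222473 / 28691520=4.57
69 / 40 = 1.72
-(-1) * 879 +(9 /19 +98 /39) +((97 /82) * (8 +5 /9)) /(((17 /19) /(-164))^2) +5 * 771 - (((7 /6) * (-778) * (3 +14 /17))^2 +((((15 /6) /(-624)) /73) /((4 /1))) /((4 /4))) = -70232665854986563 /6003024768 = -11699546.24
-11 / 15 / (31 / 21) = -77 / 155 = -0.50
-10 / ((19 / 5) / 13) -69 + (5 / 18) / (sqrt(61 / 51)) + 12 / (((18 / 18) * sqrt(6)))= -98.06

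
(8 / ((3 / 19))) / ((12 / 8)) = 304 / 9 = 33.78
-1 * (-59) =59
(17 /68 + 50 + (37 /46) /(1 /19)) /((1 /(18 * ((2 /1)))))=54261 /23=2359.17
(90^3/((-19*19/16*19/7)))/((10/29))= -236779200/6859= -34520.95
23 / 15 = 1.53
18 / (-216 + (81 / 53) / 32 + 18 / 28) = -0.08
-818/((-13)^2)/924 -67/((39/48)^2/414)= -3280629145/78078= -42017.33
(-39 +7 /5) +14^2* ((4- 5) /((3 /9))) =-625.60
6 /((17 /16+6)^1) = 96 /113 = 0.85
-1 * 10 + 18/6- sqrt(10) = -7- sqrt(10) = -10.16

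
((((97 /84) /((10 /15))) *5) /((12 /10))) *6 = 2425 /56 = 43.30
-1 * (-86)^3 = 636056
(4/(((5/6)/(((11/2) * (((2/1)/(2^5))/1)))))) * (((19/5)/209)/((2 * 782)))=3/156400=0.00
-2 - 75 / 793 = -1661 / 793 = -2.09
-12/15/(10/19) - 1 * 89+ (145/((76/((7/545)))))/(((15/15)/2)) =-9368271/103550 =-90.47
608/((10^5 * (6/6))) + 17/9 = 53296/28125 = 1.89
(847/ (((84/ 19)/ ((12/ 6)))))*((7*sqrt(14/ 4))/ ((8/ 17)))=273581*sqrt(14)/ 96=10662.98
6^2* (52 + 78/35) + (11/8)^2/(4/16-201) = 79806719/40880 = 1952.22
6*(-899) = -5394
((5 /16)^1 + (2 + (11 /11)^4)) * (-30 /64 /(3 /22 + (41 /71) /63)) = -39116385 /3666176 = -10.67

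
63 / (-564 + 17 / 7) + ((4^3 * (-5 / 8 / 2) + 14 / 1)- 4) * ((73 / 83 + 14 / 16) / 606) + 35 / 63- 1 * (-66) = 157578650575 / 2372657256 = 66.41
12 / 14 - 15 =-99 / 7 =-14.14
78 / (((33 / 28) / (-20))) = -14560 / 11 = -1323.64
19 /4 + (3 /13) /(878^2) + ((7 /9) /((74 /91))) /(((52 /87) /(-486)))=-286609660343 /370795204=-772.96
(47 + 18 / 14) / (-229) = -338 / 1603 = -0.21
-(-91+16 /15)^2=-1819801 /225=-8088.00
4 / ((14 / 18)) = 36 / 7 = 5.14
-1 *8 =-8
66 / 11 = 6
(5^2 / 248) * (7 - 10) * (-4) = 75 / 62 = 1.21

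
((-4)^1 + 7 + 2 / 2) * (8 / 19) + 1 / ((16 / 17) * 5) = 2883 / 1520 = 1.90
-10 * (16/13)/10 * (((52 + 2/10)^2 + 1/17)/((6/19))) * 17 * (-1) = 176028464/975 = 180542.01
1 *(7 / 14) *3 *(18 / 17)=27 / 17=1.59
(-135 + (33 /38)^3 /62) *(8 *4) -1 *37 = -926352679 /212629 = -4356.66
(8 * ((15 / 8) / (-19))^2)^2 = 50625 / 8340544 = 0.01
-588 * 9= -5292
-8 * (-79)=632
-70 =-70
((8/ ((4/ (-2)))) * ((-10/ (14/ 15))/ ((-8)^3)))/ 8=-75/ 7168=-0.01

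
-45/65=-9/13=-0.69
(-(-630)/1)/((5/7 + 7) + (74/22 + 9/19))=92169/1690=54.54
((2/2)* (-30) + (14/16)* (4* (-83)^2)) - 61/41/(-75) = 24081.52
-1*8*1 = -8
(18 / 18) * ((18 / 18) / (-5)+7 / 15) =4 / 15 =0.27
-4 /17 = -0.24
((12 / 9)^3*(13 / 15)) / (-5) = -832 / 2025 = -0.41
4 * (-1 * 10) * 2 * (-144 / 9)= 1280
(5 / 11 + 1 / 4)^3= 29791 / 85184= 0.35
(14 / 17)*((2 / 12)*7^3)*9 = 7203 / 17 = 423.71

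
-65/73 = -0.89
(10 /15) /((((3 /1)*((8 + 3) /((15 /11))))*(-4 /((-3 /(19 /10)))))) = 25 /2299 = 0.01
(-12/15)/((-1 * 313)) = 4/1565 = 0.00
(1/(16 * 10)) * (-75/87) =-5/928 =-0.01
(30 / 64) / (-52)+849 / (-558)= -236851 / 154752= -1.53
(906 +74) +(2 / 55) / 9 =485102 / 495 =980.00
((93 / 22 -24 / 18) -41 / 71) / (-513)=-10855 / 2403918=-0.00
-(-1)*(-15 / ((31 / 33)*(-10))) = 99 / 62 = 1.60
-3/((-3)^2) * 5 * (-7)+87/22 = 1031/66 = 15.62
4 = 4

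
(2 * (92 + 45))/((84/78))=1781/7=254.43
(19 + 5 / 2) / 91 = 43 / 182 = 0.24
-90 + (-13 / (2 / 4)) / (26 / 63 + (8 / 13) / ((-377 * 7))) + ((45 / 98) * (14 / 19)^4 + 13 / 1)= -1160955350128 / 8298450317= -139.90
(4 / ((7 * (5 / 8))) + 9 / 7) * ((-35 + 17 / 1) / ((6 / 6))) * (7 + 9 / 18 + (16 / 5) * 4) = -20097 / 25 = -803.88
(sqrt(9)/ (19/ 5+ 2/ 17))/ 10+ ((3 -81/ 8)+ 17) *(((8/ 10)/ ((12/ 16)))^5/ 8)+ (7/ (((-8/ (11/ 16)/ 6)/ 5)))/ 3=-7614609227/ 1798200000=-4.23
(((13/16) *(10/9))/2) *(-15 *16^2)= -5200/3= -1733.33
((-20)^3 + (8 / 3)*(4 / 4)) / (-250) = 31.99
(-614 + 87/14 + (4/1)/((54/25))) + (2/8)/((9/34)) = -114343/189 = -604.99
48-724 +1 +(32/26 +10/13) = -673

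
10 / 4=5 / 2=2.50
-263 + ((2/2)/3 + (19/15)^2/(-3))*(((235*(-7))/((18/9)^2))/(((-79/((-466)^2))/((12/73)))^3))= -7331119589983077495909/959002763315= -7644523947.61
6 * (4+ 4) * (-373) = -17904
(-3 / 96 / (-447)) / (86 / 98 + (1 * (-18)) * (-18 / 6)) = 49 / 38463456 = 0.00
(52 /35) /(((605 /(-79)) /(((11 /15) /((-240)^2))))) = -0.00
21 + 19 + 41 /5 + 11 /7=1742 /35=49.77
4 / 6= 2 / 3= 0.67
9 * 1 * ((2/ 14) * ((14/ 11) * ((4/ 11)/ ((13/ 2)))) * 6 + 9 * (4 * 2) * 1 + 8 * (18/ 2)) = 2039472/ 1573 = 1296.55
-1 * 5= -5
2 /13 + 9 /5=127 /65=1.95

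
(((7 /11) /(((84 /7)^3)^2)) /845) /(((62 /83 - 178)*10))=-581 /4083274594713600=-0.00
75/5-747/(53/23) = -16386/53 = -309.17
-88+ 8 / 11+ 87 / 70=-66243 / 770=-86.03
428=428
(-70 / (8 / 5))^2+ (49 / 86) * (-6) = 1314523 / 688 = 1910.64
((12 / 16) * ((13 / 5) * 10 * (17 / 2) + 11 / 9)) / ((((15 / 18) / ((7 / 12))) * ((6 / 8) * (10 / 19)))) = 2660 / 9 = 295.56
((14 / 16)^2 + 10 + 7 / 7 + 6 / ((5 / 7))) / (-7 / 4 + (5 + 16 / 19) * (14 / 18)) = 367821 / 50960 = 7.22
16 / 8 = 2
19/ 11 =1.73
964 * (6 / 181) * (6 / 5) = 34704 / 905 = 38.35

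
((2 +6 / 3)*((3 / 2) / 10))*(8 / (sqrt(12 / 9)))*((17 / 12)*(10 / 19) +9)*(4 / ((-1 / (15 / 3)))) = -8888*sqrt(3) / 19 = -810.24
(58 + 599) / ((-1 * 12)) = -54.75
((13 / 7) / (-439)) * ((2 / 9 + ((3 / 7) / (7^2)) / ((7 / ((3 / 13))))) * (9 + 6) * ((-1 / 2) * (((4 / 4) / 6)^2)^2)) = 312535 / 57373450848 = 0.00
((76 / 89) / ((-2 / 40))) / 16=-95 / 89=-1.07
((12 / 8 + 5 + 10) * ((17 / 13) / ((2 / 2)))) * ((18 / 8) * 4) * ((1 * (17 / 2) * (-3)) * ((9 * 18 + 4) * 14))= -149606919 / 13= -11508224.54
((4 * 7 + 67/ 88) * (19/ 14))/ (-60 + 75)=48089/ 18480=2.60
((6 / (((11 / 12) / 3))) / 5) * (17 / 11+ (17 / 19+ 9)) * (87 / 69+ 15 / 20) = 4777218 / 52877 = 90.35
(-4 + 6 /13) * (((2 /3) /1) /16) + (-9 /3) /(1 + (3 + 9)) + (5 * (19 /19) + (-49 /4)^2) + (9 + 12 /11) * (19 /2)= 1719761 /6864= 250.55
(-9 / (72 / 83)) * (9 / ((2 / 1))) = -46.69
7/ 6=1.17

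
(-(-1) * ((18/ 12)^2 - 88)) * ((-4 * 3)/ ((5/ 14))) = 14406/ 5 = 2881.20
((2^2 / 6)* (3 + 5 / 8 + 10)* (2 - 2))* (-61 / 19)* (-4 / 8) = 0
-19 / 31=-0.61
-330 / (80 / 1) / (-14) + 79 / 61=10861 / 6832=1.59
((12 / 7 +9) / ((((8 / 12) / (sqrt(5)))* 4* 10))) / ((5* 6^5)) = 0.00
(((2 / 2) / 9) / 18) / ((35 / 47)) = 47 / 5670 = 0.01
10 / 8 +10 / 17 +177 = 12161 / 68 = 178.84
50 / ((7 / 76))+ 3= 3821 / 7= 545.86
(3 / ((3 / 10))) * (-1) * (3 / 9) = -10 / 3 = -3.33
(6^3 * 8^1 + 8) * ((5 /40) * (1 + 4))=1085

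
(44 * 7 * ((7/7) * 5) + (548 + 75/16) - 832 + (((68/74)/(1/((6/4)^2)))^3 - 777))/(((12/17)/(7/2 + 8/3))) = 6785834257/1577088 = 4302.76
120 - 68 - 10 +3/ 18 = 253/ 6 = 42.17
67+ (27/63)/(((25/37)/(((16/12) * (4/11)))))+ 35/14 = 268759/3850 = 69.81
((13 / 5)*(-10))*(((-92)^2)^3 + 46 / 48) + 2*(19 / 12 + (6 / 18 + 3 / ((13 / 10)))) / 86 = -15765230034968.82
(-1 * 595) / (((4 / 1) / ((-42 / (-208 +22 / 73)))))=-30.08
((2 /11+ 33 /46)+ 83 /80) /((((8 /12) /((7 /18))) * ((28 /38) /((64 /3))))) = 744781 /22770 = 32.71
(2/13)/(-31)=-2/403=-0.00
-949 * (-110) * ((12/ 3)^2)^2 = 26723840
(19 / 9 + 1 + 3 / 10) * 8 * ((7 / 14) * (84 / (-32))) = -2149 / 60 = -35.82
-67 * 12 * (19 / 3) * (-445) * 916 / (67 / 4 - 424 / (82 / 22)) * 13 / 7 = -4425181417280 / 111363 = -39736550.00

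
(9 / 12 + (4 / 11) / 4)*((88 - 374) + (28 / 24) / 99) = -6285449 / 26136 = -240.49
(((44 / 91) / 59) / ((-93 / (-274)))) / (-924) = -274 / 10485657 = -0.00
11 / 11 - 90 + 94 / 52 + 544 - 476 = -499 / 26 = -19.19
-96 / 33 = -32 / 11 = -2.91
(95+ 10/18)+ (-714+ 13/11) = -61109/99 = -617.26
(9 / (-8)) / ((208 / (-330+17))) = 2817 / 1664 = 1.69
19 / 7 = 2.71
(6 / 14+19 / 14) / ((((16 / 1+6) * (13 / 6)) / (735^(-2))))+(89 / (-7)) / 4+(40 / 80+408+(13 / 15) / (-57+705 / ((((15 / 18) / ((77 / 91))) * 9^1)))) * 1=17127180414271 / 42251789580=405.36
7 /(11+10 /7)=49 /87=0.56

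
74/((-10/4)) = -148/5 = -29.60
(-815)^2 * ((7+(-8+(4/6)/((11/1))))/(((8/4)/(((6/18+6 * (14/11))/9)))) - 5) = -70516118675/19602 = -3597394.08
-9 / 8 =-1.12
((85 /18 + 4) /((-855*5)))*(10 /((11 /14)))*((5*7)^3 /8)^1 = -9423925 /67716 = -139.17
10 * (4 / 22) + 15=185 / 11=16.82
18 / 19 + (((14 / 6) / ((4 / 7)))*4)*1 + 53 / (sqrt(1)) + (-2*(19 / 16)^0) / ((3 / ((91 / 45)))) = 176812 / 2565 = 68.93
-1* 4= -4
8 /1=8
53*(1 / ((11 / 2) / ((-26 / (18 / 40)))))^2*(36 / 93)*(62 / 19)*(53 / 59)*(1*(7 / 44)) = 42535001600 / 40285377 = 1055.84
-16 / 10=-8 / 5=-1.60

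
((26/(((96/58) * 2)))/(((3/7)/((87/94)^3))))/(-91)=-2121843/13289344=-0.16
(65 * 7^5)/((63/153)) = 2653105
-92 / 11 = -8.36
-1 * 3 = -3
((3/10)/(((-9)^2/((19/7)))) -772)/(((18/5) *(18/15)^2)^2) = -4559565625/158723712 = -28.73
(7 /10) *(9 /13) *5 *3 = 189 /26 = 7.27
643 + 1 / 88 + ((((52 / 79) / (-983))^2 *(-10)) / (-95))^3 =85122775911075901777046806948111308691 / 132381448796936986063093006743924808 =643.01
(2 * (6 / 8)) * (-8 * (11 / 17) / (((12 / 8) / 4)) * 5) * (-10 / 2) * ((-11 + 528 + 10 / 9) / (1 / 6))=82068800 / 51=1609192.16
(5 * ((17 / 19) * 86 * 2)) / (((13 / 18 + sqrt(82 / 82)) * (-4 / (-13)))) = 855270 / 589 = 1452.07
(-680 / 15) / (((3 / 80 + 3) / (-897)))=3253120 / 243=13387.33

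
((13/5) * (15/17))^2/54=169/1734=0.10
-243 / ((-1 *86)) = 243 / 86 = 2.83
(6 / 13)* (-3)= -18 / 13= -1.38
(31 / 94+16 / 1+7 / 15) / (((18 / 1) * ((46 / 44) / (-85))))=-4428721 / 58374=-75.87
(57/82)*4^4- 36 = 141.95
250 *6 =1500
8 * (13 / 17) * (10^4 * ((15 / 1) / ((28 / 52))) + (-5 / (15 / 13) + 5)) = 1704205.76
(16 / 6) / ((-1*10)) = -4 / 15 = -0.27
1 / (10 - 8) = 1 / 2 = 0.50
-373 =-373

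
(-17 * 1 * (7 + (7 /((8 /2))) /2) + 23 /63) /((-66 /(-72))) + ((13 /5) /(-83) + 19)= -24288071 /191730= -126.68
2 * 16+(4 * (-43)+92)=-48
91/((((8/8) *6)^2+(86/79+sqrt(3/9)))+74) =189271992/231048287-567931 *sqrt(3)/231048287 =0.81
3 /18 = 1 /6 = 0.17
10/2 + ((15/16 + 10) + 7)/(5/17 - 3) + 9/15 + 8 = 25653/3680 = 6.97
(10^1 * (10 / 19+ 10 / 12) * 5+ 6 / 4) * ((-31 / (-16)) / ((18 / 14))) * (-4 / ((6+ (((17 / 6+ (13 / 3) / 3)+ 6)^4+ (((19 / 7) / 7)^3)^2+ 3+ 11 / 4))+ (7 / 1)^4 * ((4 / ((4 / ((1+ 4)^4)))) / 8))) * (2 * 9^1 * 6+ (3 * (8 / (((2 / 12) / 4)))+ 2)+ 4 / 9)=-7937027610709005526284 / 5486851349452148277181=-1.45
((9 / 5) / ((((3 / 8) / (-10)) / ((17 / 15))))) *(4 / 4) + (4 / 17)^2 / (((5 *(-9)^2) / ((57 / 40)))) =-10612042 / 195075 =-54.40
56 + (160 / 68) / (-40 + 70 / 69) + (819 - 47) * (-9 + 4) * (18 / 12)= -26221858 / 4573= -5734.06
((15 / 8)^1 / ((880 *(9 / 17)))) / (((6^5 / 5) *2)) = 85 / 65691648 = 0.00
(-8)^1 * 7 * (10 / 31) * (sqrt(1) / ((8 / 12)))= -840 / 31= -27.10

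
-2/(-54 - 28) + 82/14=1688/287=5.88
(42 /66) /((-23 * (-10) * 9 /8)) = 28 /11385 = 0.00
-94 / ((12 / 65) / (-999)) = 1017315 / 2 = 508657.50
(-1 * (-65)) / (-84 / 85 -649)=-5525 / 55249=-0.10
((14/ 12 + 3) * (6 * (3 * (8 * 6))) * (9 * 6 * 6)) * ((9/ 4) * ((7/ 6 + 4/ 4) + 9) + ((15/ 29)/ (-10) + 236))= 8830960200/ 29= 304515868.97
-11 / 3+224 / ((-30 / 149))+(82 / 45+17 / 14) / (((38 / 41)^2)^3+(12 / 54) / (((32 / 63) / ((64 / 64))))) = -28556828961610829 / 25649099226765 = -1113.37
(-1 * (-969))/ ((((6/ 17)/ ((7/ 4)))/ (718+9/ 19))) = 27615973/ 8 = 3451996.62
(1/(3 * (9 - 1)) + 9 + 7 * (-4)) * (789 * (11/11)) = -119665/8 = -14958.12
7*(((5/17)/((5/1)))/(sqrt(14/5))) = sqrt(70)/34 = 0.25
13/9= 1.44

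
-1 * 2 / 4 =-0.50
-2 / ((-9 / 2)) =4 / 9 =0.44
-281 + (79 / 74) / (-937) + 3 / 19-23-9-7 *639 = -6304975179 / 1317422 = -4785.84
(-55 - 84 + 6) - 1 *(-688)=555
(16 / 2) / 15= 8 / 15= 0.53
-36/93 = -12/31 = -0.39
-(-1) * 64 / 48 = 1.33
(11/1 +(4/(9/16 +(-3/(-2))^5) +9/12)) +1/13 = 167171/13572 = 12.32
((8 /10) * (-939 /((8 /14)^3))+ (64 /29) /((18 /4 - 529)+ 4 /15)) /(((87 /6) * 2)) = -146893997991 /1058112560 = -138.83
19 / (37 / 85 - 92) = -1615 / 7783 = -0.21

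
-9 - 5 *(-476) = 2371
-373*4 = -1492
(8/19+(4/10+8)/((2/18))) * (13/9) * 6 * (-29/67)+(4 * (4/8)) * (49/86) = -233216029/821085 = -284.03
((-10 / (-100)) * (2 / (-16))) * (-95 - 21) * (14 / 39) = 203 / 390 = 0.52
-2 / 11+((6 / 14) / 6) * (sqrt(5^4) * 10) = 1361 / 77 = 17.68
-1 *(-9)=9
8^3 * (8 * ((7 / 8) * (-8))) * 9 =-258048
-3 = -3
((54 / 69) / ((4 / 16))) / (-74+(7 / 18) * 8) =-324 / 7337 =-0.04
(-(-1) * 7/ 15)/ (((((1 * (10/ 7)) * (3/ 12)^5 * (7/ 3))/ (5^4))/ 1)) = 89600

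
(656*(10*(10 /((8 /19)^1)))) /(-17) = -155800 /17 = -9164.71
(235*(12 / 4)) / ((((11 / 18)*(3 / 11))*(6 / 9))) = 6345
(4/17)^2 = 0.06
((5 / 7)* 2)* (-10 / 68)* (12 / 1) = -300 / 119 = -2.52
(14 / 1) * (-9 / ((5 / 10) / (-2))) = 504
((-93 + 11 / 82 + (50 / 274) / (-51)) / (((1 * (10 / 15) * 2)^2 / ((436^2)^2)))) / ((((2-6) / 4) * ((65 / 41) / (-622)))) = -22424098765364274288 / 30277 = -740631461682606.41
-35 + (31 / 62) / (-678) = -35.00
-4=-4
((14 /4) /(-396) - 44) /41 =-34855 /32472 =-1.07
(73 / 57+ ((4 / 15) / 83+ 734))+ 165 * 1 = 21296216 / 23655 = 900.28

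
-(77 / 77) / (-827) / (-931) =-1 / 769937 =-0.00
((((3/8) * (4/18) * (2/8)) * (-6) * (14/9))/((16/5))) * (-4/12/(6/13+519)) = 455/11669184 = 0.00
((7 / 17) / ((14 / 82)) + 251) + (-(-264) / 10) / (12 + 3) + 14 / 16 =870559 / 3400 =256.05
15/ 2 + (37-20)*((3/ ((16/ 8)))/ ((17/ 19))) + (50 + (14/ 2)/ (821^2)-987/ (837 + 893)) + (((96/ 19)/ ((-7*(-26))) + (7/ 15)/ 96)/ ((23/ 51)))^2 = 3629902548597206902640213/ 42487438670790883660800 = 85.43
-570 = -570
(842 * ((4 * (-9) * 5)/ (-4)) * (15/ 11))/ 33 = 189450/ 121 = 1565.70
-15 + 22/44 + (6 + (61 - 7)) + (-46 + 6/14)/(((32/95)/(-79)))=2404287/224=10733.42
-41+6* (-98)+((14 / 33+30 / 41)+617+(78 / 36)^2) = -99845 / 16236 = -6.15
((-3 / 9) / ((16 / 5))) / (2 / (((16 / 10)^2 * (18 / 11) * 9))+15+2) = -540 / 88403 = -0.01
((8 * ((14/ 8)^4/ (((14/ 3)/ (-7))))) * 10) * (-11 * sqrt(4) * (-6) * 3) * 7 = -24958395/ 8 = -3119799.38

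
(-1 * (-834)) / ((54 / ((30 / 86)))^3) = 17375 / 77280804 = 0.00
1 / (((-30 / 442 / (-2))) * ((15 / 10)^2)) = 1768 / 135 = 13.10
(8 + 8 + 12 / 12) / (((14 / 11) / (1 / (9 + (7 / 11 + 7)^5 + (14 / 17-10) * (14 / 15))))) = 2559905645 / 4976805538978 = 0.00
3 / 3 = 1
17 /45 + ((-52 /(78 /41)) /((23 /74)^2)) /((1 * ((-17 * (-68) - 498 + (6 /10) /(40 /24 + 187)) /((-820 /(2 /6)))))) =46907810969957 /44328456945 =1058.19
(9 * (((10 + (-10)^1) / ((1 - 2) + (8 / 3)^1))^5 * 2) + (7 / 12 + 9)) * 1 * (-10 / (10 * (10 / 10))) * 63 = -2415 / 4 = -603.75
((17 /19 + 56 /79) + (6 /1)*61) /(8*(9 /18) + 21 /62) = 34209926 /403769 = 84.73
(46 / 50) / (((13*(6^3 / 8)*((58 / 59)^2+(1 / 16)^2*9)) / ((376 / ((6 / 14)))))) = 53945808896 / 23495404725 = 2.30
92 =92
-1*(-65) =65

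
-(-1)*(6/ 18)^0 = 1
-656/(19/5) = -3280/19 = -172.63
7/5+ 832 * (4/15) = 3349/15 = 223.27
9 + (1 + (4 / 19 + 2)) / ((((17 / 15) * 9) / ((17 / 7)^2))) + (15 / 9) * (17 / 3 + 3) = 211996 / 8379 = 25.30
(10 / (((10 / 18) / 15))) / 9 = 30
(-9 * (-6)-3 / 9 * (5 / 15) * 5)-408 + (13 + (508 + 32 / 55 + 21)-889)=-346982 / 495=-700.97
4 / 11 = 0.36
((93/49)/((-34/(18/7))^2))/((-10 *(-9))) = 837/6938890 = 0.00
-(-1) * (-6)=-6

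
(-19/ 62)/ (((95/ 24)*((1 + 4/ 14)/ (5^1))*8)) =-7/ 186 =-0.04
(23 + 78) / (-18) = -101 / 18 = -5.61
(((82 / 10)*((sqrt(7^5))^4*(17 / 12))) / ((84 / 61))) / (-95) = -1715714308819 / 68400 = -25083542.53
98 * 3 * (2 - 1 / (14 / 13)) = 315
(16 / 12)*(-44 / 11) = -16 / 3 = -5.33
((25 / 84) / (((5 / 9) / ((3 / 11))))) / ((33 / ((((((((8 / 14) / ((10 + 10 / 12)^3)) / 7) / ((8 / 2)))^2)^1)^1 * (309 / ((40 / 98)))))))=2703132 / 3130110217609375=0.00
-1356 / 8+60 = -219 / 2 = -109.50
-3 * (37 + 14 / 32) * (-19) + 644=44447 / 16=2777.94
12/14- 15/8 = -57/56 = -1.02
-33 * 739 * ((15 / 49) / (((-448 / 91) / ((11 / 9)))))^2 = -4155748025 / 29503488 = -140.86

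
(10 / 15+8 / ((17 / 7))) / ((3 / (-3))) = -202 / 51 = -3.96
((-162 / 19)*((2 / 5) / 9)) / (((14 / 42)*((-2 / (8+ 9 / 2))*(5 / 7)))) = 189 / 19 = 9.95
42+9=51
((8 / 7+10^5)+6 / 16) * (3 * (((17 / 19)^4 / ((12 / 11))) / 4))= 5144971692135 / 116767616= 44061.63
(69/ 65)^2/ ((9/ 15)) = 1587/ 845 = 1.88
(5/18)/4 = 0.07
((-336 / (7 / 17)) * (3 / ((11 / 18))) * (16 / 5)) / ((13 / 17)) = -16762.81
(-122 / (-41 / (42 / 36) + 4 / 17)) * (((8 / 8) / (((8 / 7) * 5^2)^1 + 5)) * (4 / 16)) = 50813 / 1952380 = 0.03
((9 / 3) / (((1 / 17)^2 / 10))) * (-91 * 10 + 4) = -7855020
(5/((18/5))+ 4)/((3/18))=97/3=32.33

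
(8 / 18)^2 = 0.20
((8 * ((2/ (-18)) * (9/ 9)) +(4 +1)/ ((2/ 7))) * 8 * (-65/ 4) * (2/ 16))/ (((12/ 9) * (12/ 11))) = -213785/ 1152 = -185.58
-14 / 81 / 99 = -14 / 8019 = -0.00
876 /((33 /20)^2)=116800 /363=321.76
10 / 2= 5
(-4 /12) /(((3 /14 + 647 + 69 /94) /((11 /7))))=-517 /639525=-0.00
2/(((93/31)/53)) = 106/3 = 35.33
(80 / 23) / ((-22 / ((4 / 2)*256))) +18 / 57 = -387602 / 4807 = -80.63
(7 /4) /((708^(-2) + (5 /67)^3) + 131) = 263832912756 /19749840999355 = 0.01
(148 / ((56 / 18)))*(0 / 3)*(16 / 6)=0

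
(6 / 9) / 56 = 0.01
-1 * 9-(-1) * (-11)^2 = 112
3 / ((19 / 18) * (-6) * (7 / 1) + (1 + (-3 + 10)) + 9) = -9 / 82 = -0.11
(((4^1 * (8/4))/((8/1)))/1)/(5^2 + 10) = 1/35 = 0.03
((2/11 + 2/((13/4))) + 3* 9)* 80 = 318000/143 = 2223.78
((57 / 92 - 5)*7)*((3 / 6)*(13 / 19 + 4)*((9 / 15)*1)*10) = -753207 / 1748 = -430.90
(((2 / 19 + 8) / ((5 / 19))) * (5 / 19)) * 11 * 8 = 13552 / 19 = 713.26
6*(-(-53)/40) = 159/20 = 7.95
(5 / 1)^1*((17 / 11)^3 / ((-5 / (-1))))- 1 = 3582 / 1331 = 2.69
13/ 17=0.76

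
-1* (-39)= 39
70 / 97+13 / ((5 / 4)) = 5394 / 485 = 11.12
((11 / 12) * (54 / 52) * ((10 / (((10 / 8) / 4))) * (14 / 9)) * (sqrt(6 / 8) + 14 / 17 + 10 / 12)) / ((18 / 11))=1694 * sqrt(3) / 117 + 22022 / 459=73.06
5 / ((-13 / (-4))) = 20 / 13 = 1.54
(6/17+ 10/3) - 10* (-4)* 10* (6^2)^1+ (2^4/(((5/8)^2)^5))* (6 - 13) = 1040497638812/498046875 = 2089.16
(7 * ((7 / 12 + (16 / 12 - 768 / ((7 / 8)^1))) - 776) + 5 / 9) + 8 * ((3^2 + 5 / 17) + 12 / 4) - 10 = -7021889 / 612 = -11473.67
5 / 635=1 / 127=0.01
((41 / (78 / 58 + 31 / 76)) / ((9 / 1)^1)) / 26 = 45182 / 451971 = 0.10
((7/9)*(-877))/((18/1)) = -6139/162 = -37.90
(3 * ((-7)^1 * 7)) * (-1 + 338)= -49539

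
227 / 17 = 13.35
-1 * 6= -6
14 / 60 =7 / 30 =0.23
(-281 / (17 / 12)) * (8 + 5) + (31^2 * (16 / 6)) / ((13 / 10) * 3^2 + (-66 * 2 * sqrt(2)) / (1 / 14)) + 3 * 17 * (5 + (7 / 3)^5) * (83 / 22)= 13439220876354539 / 1149500967813-473580800 * sqrt(2) / 683007111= 11690.37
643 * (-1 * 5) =-3215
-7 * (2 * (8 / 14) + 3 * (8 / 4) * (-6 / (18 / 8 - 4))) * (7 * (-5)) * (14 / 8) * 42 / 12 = 32585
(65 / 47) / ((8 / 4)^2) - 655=-123075 / 188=-654.65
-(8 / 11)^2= -0.53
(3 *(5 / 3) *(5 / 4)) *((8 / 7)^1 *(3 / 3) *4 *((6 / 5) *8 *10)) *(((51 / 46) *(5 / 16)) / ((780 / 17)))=20.71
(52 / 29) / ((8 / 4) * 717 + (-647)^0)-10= -416098 / 41615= -10.00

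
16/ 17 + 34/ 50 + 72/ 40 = 1454/ 425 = 3.42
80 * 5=400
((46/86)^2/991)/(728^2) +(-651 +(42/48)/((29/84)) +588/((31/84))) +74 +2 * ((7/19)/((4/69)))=17110816142031227529/16587716985484736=1031.54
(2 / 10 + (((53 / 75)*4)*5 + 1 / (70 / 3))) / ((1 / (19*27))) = 516249 / 70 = 7374.99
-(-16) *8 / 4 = 32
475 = 475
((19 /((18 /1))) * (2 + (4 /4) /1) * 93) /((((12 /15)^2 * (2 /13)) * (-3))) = -191425 /192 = -997.01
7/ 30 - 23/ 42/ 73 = 577/ 2555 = 0.23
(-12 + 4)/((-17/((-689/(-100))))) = 1378/425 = 3.24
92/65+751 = 48907/65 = 752.42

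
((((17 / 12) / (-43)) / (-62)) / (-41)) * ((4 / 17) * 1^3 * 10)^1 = -0.00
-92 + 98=6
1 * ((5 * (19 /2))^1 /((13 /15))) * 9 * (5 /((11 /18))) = 577125 /143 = 4035.84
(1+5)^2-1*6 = 30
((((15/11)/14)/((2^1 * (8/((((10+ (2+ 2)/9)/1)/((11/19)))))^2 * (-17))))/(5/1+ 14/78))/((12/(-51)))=51834185/4336206336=0.01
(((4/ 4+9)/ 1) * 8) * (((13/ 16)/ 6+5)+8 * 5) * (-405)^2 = 1184533875/ 2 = 592266937.50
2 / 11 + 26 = 288 / 11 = 26.18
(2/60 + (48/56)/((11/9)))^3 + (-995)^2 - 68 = 12202601942222873/12326391000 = 989957.40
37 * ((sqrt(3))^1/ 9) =37 * sqrt(3)/ 9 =7.12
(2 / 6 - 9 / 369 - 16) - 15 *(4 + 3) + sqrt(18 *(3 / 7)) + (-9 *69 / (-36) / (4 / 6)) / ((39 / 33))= -96.02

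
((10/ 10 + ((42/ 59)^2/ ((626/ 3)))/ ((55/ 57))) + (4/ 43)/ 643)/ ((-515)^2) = 1661287578473/ 439445414328625375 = 0.00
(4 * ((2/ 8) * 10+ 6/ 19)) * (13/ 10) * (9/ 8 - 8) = -15301/ 152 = -100.66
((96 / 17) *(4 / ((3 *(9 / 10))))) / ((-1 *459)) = -1280 / 70227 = -0.02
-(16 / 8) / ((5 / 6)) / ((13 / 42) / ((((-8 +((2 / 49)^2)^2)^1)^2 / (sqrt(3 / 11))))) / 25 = -51045745935975936 * sqrt(33) / 7714787453657375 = -38.01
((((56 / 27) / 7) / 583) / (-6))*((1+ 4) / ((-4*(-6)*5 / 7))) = -7 / 283338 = -0.00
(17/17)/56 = 1/56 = 0.02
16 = 16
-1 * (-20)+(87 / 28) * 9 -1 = 46.96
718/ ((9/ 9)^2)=718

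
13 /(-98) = -13 /98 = -0.13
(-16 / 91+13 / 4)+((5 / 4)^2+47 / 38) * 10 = 429727 / 13832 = 31.07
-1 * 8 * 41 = -328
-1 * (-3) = 3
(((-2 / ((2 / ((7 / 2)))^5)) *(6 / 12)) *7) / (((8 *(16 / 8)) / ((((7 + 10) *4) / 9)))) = -54.25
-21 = -21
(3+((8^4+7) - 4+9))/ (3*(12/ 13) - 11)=-53443/ 107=-499.47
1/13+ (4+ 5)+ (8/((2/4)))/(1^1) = 326/13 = 25.08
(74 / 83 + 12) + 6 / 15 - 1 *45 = -13159 / 415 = -31.71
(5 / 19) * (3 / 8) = 15 / 152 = 0.10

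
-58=-58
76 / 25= 3.04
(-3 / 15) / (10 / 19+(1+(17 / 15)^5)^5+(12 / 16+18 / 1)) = -3838177580694437026977539062500 / 4105276420697952864368021798117207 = -0.00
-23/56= -0.41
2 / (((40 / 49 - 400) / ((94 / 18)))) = -2303 / 88020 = -0.03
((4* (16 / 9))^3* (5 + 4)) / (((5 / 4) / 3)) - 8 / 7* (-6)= 7346512 / 945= 7774.09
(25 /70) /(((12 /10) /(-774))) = -3225 /14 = -230.36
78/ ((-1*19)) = -4.11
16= 16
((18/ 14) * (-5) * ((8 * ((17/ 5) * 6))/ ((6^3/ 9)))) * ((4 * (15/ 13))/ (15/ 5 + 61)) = -2295/ 728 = -3.15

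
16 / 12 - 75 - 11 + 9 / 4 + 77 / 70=-4879 / 60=-81.32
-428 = -428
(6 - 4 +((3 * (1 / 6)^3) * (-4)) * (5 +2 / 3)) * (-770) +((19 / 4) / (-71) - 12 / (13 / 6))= -129907985 / 99684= -1303.20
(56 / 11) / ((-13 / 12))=-672 / 143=-4.70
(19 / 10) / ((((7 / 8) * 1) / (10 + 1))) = 23.89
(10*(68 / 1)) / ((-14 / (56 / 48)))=-170 / 3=-56.67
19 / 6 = 3.17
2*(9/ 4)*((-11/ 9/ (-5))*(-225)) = -495/ 2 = -247.50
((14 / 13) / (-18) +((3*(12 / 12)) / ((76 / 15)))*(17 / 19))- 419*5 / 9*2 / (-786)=70530361 / 66396564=1.06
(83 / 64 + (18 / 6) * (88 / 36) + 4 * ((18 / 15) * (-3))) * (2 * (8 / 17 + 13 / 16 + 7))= -4159789 / 43520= -95.58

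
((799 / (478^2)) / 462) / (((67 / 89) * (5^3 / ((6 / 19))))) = 71111 / 2799528770500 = 0.00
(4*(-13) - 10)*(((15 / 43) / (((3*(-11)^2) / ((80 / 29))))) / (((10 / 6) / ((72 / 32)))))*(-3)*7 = 703080 / 150887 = 4.66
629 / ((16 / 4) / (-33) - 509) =-20757 / 16801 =-1.24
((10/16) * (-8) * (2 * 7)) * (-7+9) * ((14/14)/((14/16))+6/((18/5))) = -1180/3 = -393.33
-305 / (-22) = 13.86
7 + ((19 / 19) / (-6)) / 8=335 / 48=6.98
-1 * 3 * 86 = -258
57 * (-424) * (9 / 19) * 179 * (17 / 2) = -17418132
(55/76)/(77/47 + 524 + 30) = 517/396948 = 0.00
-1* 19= -19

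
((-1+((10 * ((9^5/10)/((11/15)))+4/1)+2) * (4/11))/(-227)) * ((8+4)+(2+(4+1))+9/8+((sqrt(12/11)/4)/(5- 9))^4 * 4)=-2596.02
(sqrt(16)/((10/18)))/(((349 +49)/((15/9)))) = 6/199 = 0.03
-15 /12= -5 /4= -1.25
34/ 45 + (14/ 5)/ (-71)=2288/ 3195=0.72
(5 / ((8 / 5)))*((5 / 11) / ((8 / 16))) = 125 / 44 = 2.84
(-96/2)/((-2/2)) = 48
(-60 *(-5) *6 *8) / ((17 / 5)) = 72000 / 17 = 4235.29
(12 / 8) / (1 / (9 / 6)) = 9 / 4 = 2.25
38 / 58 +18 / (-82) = 518 / 1189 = 0.44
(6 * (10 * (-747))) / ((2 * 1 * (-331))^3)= 11205 / 72529382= 0.00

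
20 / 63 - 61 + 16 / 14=-3751 / 63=-59.54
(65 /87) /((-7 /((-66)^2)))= -94380 /203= -464.93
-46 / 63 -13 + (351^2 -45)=7757963 / 63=123142.27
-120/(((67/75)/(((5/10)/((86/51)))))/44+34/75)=-1009800/4391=-229.97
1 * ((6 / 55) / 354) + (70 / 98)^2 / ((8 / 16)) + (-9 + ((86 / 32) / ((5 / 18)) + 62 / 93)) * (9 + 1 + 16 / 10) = 158216809 / 9540300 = 16.58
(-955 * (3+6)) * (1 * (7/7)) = -8595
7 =7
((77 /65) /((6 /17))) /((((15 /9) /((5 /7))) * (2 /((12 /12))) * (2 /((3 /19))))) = 561 /9880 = 0.06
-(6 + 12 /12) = -7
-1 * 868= -868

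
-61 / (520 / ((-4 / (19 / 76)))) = 122 / 65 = 1.88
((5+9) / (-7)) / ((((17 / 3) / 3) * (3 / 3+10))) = -18 / 187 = -0.10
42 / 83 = 0.51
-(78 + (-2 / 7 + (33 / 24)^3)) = -287845 / 3584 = -80.31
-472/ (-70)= 236/ 35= 6.74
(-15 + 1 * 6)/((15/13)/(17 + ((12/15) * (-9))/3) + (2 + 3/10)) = -3.78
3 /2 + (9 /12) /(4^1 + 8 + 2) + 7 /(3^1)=653 /168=3.89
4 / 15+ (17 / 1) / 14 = 311 / 210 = 1.48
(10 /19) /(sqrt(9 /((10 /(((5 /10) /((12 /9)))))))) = 40 * sqrt(15) /171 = 0.91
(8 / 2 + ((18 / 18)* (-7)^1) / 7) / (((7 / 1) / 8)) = 24 / 7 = 3.43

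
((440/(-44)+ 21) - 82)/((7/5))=-355/7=-50.71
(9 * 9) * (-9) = -729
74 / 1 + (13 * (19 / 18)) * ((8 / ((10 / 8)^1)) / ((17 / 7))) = 84274 / 765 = 110.16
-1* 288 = -288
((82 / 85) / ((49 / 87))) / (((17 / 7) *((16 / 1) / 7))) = 3567 / 11560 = 0.31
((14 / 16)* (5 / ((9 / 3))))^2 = 1225 / 576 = 2.13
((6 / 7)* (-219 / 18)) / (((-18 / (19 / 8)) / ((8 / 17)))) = 1387 / 2142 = 0.65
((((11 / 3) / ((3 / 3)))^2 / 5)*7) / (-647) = -847 / 29115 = -0.03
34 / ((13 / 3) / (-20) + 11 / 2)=6.44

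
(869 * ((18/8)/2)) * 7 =54747/8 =6843.38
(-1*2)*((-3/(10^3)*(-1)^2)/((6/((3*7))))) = 21/1000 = 0.02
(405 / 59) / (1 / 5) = 2025 / 59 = 34.32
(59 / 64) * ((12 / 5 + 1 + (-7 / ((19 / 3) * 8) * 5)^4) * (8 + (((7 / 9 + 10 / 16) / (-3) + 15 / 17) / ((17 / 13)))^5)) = 4333623123937335652154038830154494593 / 161913216221848708200631467119738880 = 26.77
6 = 6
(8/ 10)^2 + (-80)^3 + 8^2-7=-12798559/ 25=-511942.36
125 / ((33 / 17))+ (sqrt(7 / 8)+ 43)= sqrt(14) / 4+ 3544 / 33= 108.33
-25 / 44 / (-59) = 25 / 2596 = 0.01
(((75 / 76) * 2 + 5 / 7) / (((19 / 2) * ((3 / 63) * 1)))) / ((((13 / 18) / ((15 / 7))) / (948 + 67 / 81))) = 2224750 / 133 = 16727.44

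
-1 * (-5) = 5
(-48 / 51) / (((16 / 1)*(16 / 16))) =-1 / 17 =-0.06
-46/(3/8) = -368/3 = -122.67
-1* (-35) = 35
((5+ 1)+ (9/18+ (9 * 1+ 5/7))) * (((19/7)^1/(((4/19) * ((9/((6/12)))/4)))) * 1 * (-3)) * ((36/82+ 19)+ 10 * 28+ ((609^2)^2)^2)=-31785222890240236634865321493/12054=-2636902512878732091825562.00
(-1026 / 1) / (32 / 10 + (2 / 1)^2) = -285 / 2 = -142.50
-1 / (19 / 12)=-12 / 19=-0.63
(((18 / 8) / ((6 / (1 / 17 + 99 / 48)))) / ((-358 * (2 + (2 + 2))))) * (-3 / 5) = 1731 / 7790080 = 0.00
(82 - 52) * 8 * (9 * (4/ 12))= 720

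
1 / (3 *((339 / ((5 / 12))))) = 5 / 12204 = 0.00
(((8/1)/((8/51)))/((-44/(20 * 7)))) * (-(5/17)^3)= 13125/3179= 4.13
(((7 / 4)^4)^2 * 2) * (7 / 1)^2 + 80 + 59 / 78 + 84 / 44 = 122343949789 / 14057472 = 8703.13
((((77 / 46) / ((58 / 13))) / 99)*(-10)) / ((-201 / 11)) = 5005 / 2413206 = 0.00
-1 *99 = -99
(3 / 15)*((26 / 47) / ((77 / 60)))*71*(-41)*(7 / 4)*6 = -1362348 / 517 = -2635.10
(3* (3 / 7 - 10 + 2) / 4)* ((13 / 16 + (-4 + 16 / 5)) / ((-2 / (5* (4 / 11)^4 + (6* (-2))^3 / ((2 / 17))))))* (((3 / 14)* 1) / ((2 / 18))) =-28849728447 / 28696360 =-1005.34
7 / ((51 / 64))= 448 / 51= 8.78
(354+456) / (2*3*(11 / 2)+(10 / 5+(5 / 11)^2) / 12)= 392040 / 16061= 24.41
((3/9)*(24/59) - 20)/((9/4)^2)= -18752/4779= -3.92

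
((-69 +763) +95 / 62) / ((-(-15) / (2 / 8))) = 43123 / 3720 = 11.59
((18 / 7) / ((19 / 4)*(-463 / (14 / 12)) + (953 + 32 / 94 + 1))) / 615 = -564 / 125546305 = -0.00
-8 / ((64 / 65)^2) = -8.25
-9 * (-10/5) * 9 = 162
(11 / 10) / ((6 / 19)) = 209 / 60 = 3.48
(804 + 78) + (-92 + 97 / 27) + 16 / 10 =107351 / 135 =795.19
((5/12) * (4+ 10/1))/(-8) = -35/48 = -0.73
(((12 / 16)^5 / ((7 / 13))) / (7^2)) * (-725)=-2290275 / 351232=-6.52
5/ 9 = 0.56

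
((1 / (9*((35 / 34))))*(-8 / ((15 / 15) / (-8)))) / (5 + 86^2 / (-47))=-102272 / 2255715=-0.05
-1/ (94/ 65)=-65/ 94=-0.69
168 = 168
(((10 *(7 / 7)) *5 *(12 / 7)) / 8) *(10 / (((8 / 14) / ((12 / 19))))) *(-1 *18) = -40500 / 19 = -2131.58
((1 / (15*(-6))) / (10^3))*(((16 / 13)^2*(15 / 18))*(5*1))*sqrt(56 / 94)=-0.00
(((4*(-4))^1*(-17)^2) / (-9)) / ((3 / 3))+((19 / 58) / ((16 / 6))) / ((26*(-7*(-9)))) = 390487609 / 760032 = 513.78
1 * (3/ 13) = 3/ 13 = 0.23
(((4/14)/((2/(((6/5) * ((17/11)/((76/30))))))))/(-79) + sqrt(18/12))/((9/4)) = -68/115577 + 2 * sqrt(6)/9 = 0.54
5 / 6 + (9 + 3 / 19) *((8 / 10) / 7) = 7501 / 3990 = 1.88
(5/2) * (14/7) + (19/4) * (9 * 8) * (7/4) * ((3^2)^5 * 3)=212044969/2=106022484.50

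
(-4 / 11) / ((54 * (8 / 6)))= -1 / 198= -0.01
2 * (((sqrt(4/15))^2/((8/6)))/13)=2/65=0.03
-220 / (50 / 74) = -1628 / 5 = -325.60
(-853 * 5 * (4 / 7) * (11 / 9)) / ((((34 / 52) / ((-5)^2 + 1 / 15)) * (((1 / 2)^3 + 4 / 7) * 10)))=-112896256 / 6885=-16397.42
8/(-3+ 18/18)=-4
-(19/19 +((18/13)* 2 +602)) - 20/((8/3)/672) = -73395/13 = -5645.77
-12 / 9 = -4 / 3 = -1.33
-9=-9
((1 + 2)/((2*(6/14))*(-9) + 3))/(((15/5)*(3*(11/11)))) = -7/99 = -0.07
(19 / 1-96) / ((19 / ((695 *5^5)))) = -8801809.21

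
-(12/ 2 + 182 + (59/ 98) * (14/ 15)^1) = -188.56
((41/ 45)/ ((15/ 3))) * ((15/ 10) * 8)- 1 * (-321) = 24239/ 75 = 323.19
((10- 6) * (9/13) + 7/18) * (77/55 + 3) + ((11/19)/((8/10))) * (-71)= -1666621/44460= -37.49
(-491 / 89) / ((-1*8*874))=491 / 622288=0.00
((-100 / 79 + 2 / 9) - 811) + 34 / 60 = -5769601 / 7110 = -811.48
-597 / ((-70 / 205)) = 24477 / 14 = 1748.36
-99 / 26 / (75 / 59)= -1947 / 650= -3.00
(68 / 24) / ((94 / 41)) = 697 / 564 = 1.24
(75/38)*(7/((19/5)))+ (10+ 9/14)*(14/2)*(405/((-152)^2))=228345/46208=4.94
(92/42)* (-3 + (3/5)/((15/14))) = -2806/525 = -5.34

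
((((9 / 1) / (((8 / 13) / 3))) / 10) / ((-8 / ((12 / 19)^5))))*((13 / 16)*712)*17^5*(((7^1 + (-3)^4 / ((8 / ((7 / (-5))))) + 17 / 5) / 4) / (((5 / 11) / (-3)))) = -698203856155951431 / 2476099000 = -281977358.80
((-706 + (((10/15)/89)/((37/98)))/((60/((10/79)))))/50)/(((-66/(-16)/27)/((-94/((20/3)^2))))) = 69920797662/357702125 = 195.47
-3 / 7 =-0.43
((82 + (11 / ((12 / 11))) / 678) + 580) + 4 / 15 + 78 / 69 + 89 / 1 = 703986739 / 935640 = 752.41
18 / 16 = 1.12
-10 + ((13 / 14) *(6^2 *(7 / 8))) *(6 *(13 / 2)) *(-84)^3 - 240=-676127338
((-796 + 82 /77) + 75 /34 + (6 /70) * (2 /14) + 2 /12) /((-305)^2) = -108932072 /12785821125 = -0.01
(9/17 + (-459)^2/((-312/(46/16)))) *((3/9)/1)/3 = -3050141/14144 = -215.65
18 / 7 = 2.57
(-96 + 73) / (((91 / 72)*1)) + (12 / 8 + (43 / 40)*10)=-2165 / 364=-5.95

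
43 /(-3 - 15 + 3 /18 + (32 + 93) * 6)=0.06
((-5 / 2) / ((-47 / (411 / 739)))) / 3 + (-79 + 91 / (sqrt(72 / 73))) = -5487129 / 69466 + 91 *sqrt(146) / 12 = 12.64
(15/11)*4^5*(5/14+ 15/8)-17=238691/77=3099.88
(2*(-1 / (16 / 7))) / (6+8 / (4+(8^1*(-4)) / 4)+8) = -7 / 96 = -0.07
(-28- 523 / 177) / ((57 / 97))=-531463 / 10089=-52.68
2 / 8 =1 / 4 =0.25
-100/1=-100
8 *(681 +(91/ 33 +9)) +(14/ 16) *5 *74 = 774287/ 132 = 5865.81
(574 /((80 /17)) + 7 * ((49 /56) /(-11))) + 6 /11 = 6708 /55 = 121.96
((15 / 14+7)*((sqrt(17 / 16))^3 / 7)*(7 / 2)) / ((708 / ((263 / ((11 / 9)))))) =1515669*sqrt(17) / 4652032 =1.34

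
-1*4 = -4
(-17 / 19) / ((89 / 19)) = -17 / 89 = -0.19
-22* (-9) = 198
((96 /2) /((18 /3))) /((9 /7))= 56 /9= 6.22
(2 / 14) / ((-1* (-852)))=1 / 5964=0.00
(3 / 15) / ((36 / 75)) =5 / 12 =0.42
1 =1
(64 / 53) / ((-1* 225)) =-64 / 11925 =-0.01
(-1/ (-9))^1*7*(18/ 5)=2.80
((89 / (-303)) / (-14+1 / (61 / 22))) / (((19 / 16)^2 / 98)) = 2128168 / 1421979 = 1.50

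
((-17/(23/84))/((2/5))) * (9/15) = -2142/23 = -93.13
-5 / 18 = -0.28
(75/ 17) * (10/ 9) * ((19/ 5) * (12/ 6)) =1900/ 51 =37.25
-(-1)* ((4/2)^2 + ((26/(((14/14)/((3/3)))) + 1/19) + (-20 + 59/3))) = 1694/57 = 29.72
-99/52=-1.90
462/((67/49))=22638/67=337.88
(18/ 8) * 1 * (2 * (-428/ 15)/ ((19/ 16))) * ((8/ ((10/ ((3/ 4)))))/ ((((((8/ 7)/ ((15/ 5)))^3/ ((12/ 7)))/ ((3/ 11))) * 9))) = -1274049/ 20900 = -60.96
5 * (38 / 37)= 190 / 37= 5.14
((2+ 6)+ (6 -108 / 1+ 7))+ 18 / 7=-591 / 7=-84.43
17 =17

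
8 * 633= 5064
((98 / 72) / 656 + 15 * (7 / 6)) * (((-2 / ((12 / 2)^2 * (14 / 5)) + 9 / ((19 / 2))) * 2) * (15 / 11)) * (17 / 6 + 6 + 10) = 148158665755 / 177686784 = 833.82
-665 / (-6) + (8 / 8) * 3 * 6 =773 / 6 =128.83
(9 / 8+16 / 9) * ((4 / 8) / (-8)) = -209 / 1152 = -0.18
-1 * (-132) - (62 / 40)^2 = 51839 / 400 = 129.60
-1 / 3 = -0.33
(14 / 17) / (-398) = -0.00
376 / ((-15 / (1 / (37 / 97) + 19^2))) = -5058704 / 555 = -9114.78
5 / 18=0.28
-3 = -3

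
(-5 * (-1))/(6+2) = 5/8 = 0.62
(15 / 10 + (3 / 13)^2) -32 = -10291 / 338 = -30.45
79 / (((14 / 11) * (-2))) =-869 / 28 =-31.04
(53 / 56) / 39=53 / 2184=0.02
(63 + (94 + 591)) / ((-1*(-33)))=68 / 3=22.67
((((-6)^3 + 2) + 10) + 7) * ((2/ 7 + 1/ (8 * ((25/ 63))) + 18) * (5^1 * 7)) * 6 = -15390231/ 20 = -769511.55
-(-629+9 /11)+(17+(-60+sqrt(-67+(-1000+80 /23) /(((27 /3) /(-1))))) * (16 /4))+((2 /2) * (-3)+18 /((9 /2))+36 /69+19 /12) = 4 * sqrt(208173) /69+1239559 /3036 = 434.74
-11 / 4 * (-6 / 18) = 11 / 12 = 0.92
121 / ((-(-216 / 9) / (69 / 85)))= 2783 / 680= 4.09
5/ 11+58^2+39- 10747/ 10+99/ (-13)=3319229/ 1430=2321.14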